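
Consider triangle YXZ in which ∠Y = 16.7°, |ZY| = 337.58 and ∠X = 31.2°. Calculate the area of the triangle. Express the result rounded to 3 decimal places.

23452.432

The third angle is ∠Z = 180° − ∠Y − ∠X = 132.10°.
Law of sines: |XZ| = |ZY|·sin Y/sin X ≈ 187.26.
Law of sines: |YX| = |ZY|·sin Z/sin X ≈ 483.52.
Area = ½·|ZY|·|XZ|·sin Z ≈ 23452.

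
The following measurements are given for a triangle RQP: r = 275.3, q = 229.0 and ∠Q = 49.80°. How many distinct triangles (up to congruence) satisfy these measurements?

r·sin Q = 275.3·sin(49.80°) ≈ 210.3.
Since r sin Q < q < r (210.3 < 229.0 < 275.3), two triangles exist.

2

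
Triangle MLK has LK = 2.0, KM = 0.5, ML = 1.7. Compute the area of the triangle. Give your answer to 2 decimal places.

Semiperimeter s = (2 + 0.5 + 1.7)/2 = 2.1.
Heron's formula: area = √(2.1·0.1·1.6·0.4) ≈ 0.36661.

0.37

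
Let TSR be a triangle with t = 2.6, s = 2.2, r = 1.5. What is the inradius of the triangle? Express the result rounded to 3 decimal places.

0.523

Semiperimeter p = (2.6 + 2.2 + 1.5)/2 = 3.15.
Heron's formula: area = √(3.15·0.55·0.95·1.65) ≈ 1.6479.
Inradius = area/p = 1.6479/3.15 ≈ 0.52315.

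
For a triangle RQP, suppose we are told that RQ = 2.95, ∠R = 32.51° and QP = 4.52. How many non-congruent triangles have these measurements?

1

RQ·sin R = 2.95·sin(32.51°) ≈ 1.585.
Since QP ≥ RQ, exactly one triangle exists.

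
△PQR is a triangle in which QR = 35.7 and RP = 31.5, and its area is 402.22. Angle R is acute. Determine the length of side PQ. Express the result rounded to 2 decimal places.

26.37

From area = ½·QR·RP·sin R, we get sin R = 2·area/(QR·RP) ≈ 0.71534.
Taking the acute solution, ∠R ≈ 45.67°.
Law of cosines then gives PQ ≈ 26.365.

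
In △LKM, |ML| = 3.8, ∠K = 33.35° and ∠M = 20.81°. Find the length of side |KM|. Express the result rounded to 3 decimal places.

The third angle is ∠L = 180° − ∠K − ∠M = 125.84°.
Law of sines: |KM| = |ML|·sin L/sin K ≈ 5.6034.

5.603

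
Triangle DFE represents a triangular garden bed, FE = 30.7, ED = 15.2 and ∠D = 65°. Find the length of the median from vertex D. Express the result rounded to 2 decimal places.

Law of sines: sin F = ED·sin D/FE ≈ 0.44873.
Since FE ≥ ED, only the acute value applies: ∠F ≈ 26.66°.
Then ∠E = 180° − ∠D − ∠F ≈ 88.34°.
Law of sines gives DF = FE·sin E/sin D ≈ 33.859.
Median from D: ½√(2·ED² + 2·DF² − FE²) ≈ 21.287.

21.29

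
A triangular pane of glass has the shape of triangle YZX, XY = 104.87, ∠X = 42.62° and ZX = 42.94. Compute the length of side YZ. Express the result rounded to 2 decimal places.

78.83

By the law of cosines, YZ² = ZX² + XY² − 2·ZX·XY·cos X = 6214.2, so YZ ≈ 78.83.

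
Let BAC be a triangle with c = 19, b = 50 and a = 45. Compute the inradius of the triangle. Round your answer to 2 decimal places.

Semiperimeter s = (50 + 45 + 19)/2 = 57.
Heron's formula: area = √(57·7·12·38) ≈ 426.55.
Inradius = area/s = 426.55/57 ≈ 7.4833.

7.48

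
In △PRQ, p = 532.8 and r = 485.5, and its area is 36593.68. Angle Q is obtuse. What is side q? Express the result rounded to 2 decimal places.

1007.87

From area = ½·p·r·sin Q, we get sin Q = 2·area/(p·r) ≈ 0.28293.
Taking the obtuse solution, ∠Q ≈ 2.855 rad.
Law of cosines then gives q ≈ 1007.9.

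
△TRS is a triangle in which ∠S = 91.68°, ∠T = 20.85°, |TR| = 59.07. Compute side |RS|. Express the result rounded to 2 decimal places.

The third angle is ∠R = 180° − ∠S − ∠T = 67.47°.
Law of sines: |RS| = |TR|·sin T/sin S ≈ 21.033.

21.03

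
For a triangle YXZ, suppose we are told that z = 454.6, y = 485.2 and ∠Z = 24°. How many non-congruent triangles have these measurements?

2

y·sin Z = 485.2·sin(24°) ≈ 197.3.
Since y sin Z < z < y (197.3 < 454.6 < 485.2), two triangles exist.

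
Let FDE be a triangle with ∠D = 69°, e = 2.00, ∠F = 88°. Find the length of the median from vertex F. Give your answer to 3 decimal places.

m_F ≈ 2.622

The third angle is ∠E = 180° − ∠F − ∠D = 23.00°.
Law of sines: f = e·sin F/sin E ≈ 5.1155.
Law of sines: d = e·sin D/sin E ≈ 4.7786.
Median from F: ½√(2·d² + 2·e² − f²) ≈ 2.6221.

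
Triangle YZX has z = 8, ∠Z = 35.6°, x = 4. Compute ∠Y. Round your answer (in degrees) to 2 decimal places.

Law of sines: sin X = x·sin Z/z ≈ 0.29106.
Since z ≥ x, only the acute value applies: ∠X ≈ 16.92°.
Then ∠Y = 180° − ∠Z − ∠X ≈ 127.48°.

∠Y ≈ 127.48°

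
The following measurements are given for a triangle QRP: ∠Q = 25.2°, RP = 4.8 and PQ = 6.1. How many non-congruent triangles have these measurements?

PQ·sin Q = 6.1·sin(25.2°) ≈ 2.597.
Since PQ sin Q < RP < PQ (2.597 < 4.8 < 6.1), two triangles exist.

2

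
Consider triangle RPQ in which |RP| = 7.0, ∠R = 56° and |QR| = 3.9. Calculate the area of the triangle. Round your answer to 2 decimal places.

Area = ½·|QR|·|RP|·sin R ≈ 11.316.

11.32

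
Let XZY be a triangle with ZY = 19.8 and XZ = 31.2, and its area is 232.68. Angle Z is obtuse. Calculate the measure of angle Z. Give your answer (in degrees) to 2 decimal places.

From area = ½·XZ·ZY·sin Z, we get sin Z = 2·area/(XZ·ZY) ≈ 0.75330.
Taking the obtuse solution, ∠Z ≈ 131.12°.

131.12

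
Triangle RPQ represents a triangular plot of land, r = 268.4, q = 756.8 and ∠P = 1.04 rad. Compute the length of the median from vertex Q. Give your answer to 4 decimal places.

m_Q ≈ 335.2597

By the law of cosines, p² = q² + r² − 2·q·r·cos P = 4.3913e+05, so p ≈ 662.67.
Median from Q: ½√(2·r² + 2·p² − q²) ≈ 335.26.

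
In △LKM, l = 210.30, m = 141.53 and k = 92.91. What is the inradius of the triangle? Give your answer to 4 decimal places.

Semiperimeter s = (210.3 + 92.91 + 141.53)/2 = 222.37.
Heron's formula: area = √(222.37·12.07·129.46·80.84) ≈ 5300.
Inradius = area/s = 5300/222.37 ≈ 23.834.

r ≈ 23.8340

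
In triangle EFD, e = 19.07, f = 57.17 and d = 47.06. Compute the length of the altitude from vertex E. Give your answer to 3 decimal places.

43.443

Semiperimeter s = (19.07 + 57.17 + 47.06)/2 = 61.65.
Heron's formula: area = √(61.65·42.58·4.48·14.59) ≈ 414.22.
The altitude from E has length 2·area/e ≈ 43.443.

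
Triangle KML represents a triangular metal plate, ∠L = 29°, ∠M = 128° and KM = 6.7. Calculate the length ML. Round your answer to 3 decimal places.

5.400

The third angle is ∠K = 180° − ∠M − ∠L = 23.00°.
Law of sines: ML = KM·sin K/sin L ≈ 5.3998.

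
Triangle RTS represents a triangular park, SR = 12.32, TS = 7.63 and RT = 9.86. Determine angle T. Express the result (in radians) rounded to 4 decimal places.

By the law of cosines, cos T = (RT² + TS² − SR²) / (2·RT·TS) ≈ 0.02429, so ∠T ≈ 1.547 rad.

1.5465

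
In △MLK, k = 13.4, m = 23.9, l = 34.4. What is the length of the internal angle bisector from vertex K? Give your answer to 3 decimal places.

t_K ≈ 27.906

By the law of cosines, cos K = (m² + l² − k²) / (2·m·l) ≈ 0.95785, so ∠K ≈ 16.69°.
The bisector from K has length 2·m·l·cos(∠K/2)/(m+l) ≈ 27.906.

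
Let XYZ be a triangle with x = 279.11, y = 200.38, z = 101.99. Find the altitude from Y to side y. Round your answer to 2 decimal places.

h_Y ≈ 75.80

Semiperimeter s = (279.11 + 200.38 + 101.99)/2 = 290.74.
Heron's formula: area = √(290.74·11.63·90.36·188.75) ≈ 7594.1.
The altitude from Y has length 2·area/y ≈ 75.797.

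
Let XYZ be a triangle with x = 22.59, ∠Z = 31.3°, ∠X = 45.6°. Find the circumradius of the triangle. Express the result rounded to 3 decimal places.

R ≈ 15.809

The third angle is ∠Y = 180° − ∠Z − ∠X = 103.10°.
Law of sines: y = x·sin Y/sin X ≈ 30.795.
Law of sines: z = x·sin Z/sin X ≈ 16.426.
Circumradius = x/(2 sin X) ≈ 15.809.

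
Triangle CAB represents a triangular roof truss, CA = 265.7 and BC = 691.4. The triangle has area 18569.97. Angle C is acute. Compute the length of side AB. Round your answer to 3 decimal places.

434.520

From area = ½·BC·CA·sin C, we get sin C = 2·area/(BC·CA) ≈ 0.20217.
Taking the acute solution, ∠C ≈ 11.66°.
Law of cosines then gives AB ≈ 434.52.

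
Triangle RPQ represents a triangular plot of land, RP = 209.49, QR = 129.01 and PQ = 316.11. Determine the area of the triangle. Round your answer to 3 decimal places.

9252.190

Semiperimeter s = (316.11 + 129.01 + 209.49)/2 = 327.31.
Heron's formula: area = √(327.31·11.195·198.3·117.81) ≈ 9252.2.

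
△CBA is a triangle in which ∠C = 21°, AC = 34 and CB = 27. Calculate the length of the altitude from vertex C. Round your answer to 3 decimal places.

h_C ≈ 25.162

By the law of cosines, BA² = AC² + CB² − 2·AC·CB·cos C = 170.95, so BA ≈ 13.075.
Area = ½·AC·CB·sin C ≈ 164.49.
The altitude from C has length 2·area/BA ≈ 25.162.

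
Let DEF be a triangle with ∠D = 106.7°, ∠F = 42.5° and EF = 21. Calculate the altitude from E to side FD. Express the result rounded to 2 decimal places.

The third angle is ∠E = 180° − ∠F − ∠D = 30.80°.
Law of sines: FD = EF·sin E/sin D ≈ 11.226.
Law of sines: DE = EF·sin F/sin D ≈ 14.812.
Area = ½·EF·FD·sin F ≈ 79.637.
The altitude from E has length 2·area/FD ≈ 14.187.

h_E ≈ 14.19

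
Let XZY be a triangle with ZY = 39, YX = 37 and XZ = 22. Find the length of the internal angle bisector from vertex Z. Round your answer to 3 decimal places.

23.288

By the law of cosines, cos Z = (XZ² + ZY² − YX²) / (2·XZ·ZY) ≈ 0.37063, so ∠Z ≈ 68.25°.
The bisector from Z has length 2·XZ·ZY·cos(∠Z/2)/(XZ+ZY) ≈ 23.288.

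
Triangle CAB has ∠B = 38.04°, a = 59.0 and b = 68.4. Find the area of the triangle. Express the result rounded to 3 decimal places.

1897.897

Law of sines: sin A = a·sin B/b ≈ 0.53153.
Since b ≥ a, only the acute value applies: ∠A ≈ 32.11°.
Then ∠C = 180° − ∠B − ∠A ≈ 109.85°.
Law of sines gives c = b·sin C/sin B ≈ 104.4.
Area = ½·b·a·sin C ≈ 1897.9.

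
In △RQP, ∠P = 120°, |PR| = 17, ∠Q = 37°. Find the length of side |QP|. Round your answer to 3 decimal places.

11.037

The third angle is ∠R = 180° − ∠Q − ∠P = 23.00°.
Law of sines: |QP| = |PR|·sin R/sin Q ≈ 11.037.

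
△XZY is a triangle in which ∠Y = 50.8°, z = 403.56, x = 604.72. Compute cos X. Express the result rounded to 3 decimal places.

cos X ≈ 0.046

By the law of cosines, y² = x² + z² − 2·x·z·cos Y = 2.2007e+05, so y ≈ 469.11.
Law of cosines again: cos X = (z² + y² − x²)/(2·z·y) ≈ 0.04553, so ∠X ≈ 87.39°.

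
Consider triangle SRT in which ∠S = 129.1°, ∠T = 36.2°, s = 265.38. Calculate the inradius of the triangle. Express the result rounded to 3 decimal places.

The third angle is ∠R = 180° − ∠T − ∠S = 14.70°.
Law of sines: r = s·sin R/sin S ≈ 86.776.
Law of sines: t = s·sin T/sin S ≈ 201.97.
Area = ½·s·r·sin T ≈ 6800.4.
Semiperimeter p = (265.38+86.776+201.97)/2 = 277.06.
Inradius = area/p = 6800.4/277.06 ≈ 24.545.

24.545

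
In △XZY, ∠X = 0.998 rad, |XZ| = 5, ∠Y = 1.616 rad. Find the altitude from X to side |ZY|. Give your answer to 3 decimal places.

The third angle is ∠Z = π − ∠Y − ∠X = 0.528 rad.
Law of sines: |ZY| = |XZ|·sin X/sin Y ≈ 4.2062.
Law of sines: |YX| = |XZ|·sin Z/sin Y ≈ 2.5198.
Area = ½·|XZ|·|ZY|·sin Z ≈ 5.2941.
The altitude from X has length 2·area/|ZY| ≈ 2.5173.

2.517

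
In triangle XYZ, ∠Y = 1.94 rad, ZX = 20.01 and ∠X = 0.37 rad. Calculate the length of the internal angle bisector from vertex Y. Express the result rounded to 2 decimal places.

The third angle is ∠Z = π − ∠X − ∠Y = 0.832 rad.
Law of sines: YZ = ZX·sin X/sin Y ≈ 7.7587.
Law of sines: XY = ZX·sin Z/sin Y ≈ 15.856.
The bisector from Y has length 2·XY·YZ·cos(∠Y/2)/(XY+YZ) ≈ 5.8899.

t_Y ≈ 5.89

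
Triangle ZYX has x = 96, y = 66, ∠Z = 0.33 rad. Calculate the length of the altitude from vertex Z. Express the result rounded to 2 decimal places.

By the law of cosines, z² = y² + x² − 2·y·x·cos Z = 1583.8, so z ≈ 39.796.
Area = ½·y·x·sin Z ≈ 1026.6.
The altitude from Z has length 2·area/z ≈ 51.591.

51.59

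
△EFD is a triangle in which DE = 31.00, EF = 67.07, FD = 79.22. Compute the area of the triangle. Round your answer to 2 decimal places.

area ≈ 1019.35

Semiperimeter s = (79.22 + 31 + 67.07)/2 = 88.645.
Heron's formula: area = √(88.645·9.425·57.645·21.575) ≈ 1019.4.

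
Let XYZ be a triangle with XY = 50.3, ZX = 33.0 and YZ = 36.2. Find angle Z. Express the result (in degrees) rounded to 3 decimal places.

By the law of cosines, cos Z = (YZ² + ZX² − XY²) / (2·YZ·ZX) ≈ -0.05468, so ∠Z ≈ 93.13°.

93.135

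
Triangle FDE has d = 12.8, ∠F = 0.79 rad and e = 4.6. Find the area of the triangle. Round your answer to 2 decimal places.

20.91

Area = ½·d·e·sin F ≈ 20.913.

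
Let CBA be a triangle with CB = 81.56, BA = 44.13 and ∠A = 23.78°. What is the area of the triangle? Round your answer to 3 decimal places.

Law of sines: sin C = BA·sin A/CB ≈ 0.21818.
Since CB ≥ BA, only the acute value applies: ∠C ≈ 12.60°.
Then ∠B = 180° − ∠A − ∠C ≈ 143.62°.
Law of sines gives AC = CB·sin B/sin A ≈ 119.98.
Area = ½·CB·BA·sin B ≈ 1067.5.

1067.471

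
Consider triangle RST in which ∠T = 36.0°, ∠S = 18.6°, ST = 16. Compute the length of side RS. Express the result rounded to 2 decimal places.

The third angle is ∠R = 180° − ∠S − ∠T = 125.40°.
Law of sines: RS = ST·sin T/sin R ≈ 11.538.

11.54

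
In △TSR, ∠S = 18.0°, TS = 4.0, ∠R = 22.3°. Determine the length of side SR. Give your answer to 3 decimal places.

6.818

The third angle is ∠T = 180° − ∠S − ∠R = 139.70°.
Law of sines: SR = TS·sin T/sin R ≈ 6.8181.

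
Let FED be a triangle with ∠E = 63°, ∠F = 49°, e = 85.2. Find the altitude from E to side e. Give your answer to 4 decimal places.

The third angle is ∠D = 180° − ∠F − ∠E = 68.00°.
Law of sines: f = e·sin F/sin E ≈ 72.167.
Law of sines: d = e·sin D/sin E ≈ 88.659.
Area = ½·e·f·sin D ≈ 2850.5.
The altitude from E has length 2·area/e ≈ 66.912.

66.9121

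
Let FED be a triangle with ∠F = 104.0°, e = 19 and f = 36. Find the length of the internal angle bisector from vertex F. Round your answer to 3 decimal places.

t_F ≈ 13.588

Law of sines: sin E = e·sin F/f ≈ 0.51210.
Since f ≥ e, only the acute value applies: ∠E ≈ 30.80°.
Then ∠D = 180° − ∠F − ∠E ≈ 45.20°.
Law of sines gives d = f·sin D/sin F ≈ 26.325.
The bisector from F has length 2·e·d·cos(∠F/2)/(e+d) ≈ 13.588.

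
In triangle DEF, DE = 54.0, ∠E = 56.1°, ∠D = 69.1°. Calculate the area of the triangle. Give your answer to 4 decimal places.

area ≈ 1383.5183

The third angle is ∠F = 180° − ∠D − ∠E = 54.80°.
Law of sines: EF = DE·sin D/sin F ≈ 61.736.
Law of sines: FD = DE·sin E/sin F ≈ 54.85.
Area = ½·DE·EF·sin E ≈ 1383.5.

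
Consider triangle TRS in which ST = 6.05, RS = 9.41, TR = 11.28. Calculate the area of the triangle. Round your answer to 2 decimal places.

area ≈ 28.46

Semiperimeter s = (9.41 + 6.05 + 11.28)/2 = 13.37.
Heron's formula: area = √(13.37·3.96·7.32·2.09) ≈ 28.46.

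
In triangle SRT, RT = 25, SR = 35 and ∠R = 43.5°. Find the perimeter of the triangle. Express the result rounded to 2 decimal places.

By the law of cosines, TS² = SR² + RT² − 2·SR·RT·cos R = 580.59, so TS ≈ 24.096.
Semiperimeter s = (25+24.096+35)/2 = 42.048.
Perimeter = 25 + 24.096 + 35 = 84.096.

perimeter ≈ 84.10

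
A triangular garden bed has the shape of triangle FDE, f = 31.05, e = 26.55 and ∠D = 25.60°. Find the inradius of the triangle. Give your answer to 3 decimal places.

By the law of cosines, d² = e² + f² − 2·e·f·cos D = 182.1, so d ≈ 13.495.
Area = ½·e·f·sin D ≈ 178.1.
Semiperimeter s = (31.05+13.495+26.55)/2 = 35.547.
Inradius = area/s = 178.1/35.547 ≈ 5.0103.

5.010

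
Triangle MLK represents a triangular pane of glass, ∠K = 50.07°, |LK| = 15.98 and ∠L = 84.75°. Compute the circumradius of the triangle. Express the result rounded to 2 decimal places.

11.26

The third angle is ∠M = 180° − ∠L − ∠K = 45.18°.
Law of sines: |KM| = |LK|·sin L/sin M ≈ 22.434.
Law of sines: |ML| = |LK|·sin K/sin M ≈ 17.275.
Circumradius = |LK|/(2 sin M) ≈ 11.264.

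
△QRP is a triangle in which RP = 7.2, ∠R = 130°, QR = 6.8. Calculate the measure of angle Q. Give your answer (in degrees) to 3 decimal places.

By the law of cosines, PQ² = QR² + RP² − 2·QR·RP·cos R = 161.02, so PQ ≈ 12.689.
Law of cosines again: cos Q = (PQ² + QR² − RP²)/(2·PQ·QR) ≈ 0.90060, so ∠Q ≈ 25.76°.

25.763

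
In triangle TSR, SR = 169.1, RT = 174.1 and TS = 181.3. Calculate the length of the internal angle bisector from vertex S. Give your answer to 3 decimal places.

By the law of cosines, cos S = (TS² + SR² − RT²) / (2·TS·SR) ≈ 0.50809, so ∠S ≈ 59.46°.
The bisector from S has length 2·TS·SR·cos(∠S/2)/(TS+SR) ≈ 151.95.

t_S ≈ 151.952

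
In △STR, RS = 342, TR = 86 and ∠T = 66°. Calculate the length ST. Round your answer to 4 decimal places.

Law of sines: sin S = TR·sin T/RS ≈ 0.22972.
Since RS ≥ TR, only the acute value applies: ∠S ≈ 13.28°.
Then ∠R = 180° − ∠T − ∠S ≈ 100.72°.
Law of sines gives ST = RS·sin R/sin T ≈ 367.83.

367.8330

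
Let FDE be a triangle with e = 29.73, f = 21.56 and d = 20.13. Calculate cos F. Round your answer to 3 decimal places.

By the law of cosines, cos F = (d² + e² − f²) / (2·d·e) ≈ 0.68864, so ∠F ≈ 46.48°.

0.689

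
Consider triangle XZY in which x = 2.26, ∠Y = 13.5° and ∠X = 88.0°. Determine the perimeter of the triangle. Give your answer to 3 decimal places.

The third angle is ∠Z = 180° − ∠Y − ∠X = 78.50°.
Law of sines: z = x·sin Z/sin X ≈ 2.216.
Law of sines: y = x·sin Y/sin X ≈ 0.52791.
Semiperimeter s = (2.26+2.216+0.52791)/2 = 2.5019.
Perimeter = 2.26 + 2.216 + 0.52791 = 5.0039.

perimeter ≈ 5.004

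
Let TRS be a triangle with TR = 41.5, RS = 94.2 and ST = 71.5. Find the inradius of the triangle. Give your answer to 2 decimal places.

Semiperimeter s = (94.2 + 71.5 + 41.5)/2 = 103.6.
Heron's formula: area = √(103.6·9.4·32.1·62.1) ≈ 1393.3.
Inradius = area/s = 1393.3/103.6 ≈ 13.449.

13.45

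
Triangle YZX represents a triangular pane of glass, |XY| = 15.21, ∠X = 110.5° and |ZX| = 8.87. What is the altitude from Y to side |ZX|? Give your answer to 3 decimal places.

By the law of cosines, |YZ|² = |ZX|² + |XY|² − 2·|ZX|·|XY|·cos X = 404.52, so |YZ| ≈ 20.113.
Area = ½·|ZX|·|XY|·sin X ≈ 63.184.
The altitude from Y has length 2·area/|ZX| ≈ 14.247.

14.247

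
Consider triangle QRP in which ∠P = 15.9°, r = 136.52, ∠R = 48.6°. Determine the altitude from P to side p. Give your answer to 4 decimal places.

The third angle is ∠Q = 180° − ∠R − ∠P = 115.50°.
Law of sines: q = r·sin Q/sin R ≈ 164.27.
Law of sines: p = r·sin P/sin R ≈ 49.86.
Area = ½·r·q·sin P ≈ 3071.9.
The altitude from P has length 2·area/p ≈ 123.22.

h_P ≈ 123.2209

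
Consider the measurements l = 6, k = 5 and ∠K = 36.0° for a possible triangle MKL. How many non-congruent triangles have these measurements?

2

l·sin K = 6·sin(36.0°) ≈ 3.527.
Since l sin K < k < l (3.527 < 5 < 6), two triangles exist.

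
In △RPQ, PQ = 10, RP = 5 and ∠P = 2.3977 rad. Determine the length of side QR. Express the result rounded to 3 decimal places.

By the law of cosines, QR² = RP² + PQ² − 2·RP·PQ·cos P = 198.58, so QR ≈ 14.092.

14.092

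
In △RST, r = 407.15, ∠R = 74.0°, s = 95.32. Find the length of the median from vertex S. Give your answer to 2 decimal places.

Law of sines: sin S = s·sin R/r ≈ 0.22505.
Since r ≥ s, only the acute value applies: ∠S ≈ 13.01°.
Then ∠T = 180° − ∠R − ∠S ≈ 92.99°.
Law of sines gives t = r·sin T/sin R ≈ 422.98.
Median from S: ½√(2·t² + 2·r² − s²) ≈ 412.4.

m_S ≈ 412.40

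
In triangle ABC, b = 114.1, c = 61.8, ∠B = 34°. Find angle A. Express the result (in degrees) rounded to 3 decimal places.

Law of sines: sin C = c·sin B/b ≈ 0.30288.
Since b ≥ c, only the acute value applies: ∠C ≈ 17.63°.
Then ∠A = 180° − ∠B − ∠C ≈ 128.37°.

∠A ≈ 128.370°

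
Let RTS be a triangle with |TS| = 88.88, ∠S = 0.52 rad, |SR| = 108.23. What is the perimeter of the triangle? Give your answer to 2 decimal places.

251.12

By the law of cosines, |RT|² = |TS|² + |SR|² − 2·|TS|·|SR|·cos S = 2917.4, so |RT| ≈ 54.013.
Semiperimeter s = (88.88+108.23+54.013)/2 = 125.56.
Perimeter = 88.88 + 108.23 + 54.013 = 251.12.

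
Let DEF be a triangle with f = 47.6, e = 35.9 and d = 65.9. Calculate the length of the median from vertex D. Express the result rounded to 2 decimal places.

m_D ≈ 26.30

Median from D: ½√(2·e² + 2·f² − d²) ≈ 26.298.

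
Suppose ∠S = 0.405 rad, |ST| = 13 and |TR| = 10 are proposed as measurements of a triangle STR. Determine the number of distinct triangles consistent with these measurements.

|ST|·sin S = 13·sin(0.405 rad) ≈ 5.122.
Since |ST| sin S < |TR| < |ST| (5.122 < 10 < 13), two triangles exist.

2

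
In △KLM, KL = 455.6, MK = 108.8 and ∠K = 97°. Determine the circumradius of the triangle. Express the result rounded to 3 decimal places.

R ≈ 242.374

By the law of cosines, LM² = MK² + KL² − 2·MK·KL·cos K = 2.3149e+05, so LM ≈ 481.13.
Area = ½·MK·KL·sin K ≈ 24600.
Circumradius = LM/(2 sin K) ≈ 242.37.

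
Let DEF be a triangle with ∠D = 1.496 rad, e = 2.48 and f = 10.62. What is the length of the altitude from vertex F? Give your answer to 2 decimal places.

By the law of cosines, d² = e² + f² − 2·e·f·cos D = 115, so d ≈ 10.724.
Area = ½·e·f·sin D ≈ 13.132.
The altitude from F has length 2·area/f ≈ 2.4731.

2.47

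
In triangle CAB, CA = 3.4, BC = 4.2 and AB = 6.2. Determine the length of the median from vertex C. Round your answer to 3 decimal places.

2.234

Median from C: ½√(2·BC² + 2·CA² − AB²) ≈ 2.2338.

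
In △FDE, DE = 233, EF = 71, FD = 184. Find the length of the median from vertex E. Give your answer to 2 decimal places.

145.61

Median from E: ½√(2·DE² + 2·EF² − FD²) ≈ 145.61.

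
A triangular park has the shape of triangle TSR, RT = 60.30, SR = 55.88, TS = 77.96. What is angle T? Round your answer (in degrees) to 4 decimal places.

45.4885

By the law of cosines, cos T = (RT² + TS² − SR²) / (2·RT·TS) ≈ 0.70105, so ∠T ≈ 45.49°.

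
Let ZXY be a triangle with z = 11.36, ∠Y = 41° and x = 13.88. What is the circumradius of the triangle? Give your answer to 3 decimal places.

6.973

By the law of cosines, y² = z² + x² − 2·z·x·cos Y = 83.704, so y ≈ 9.149.
Area = ½·z·x·sin Y ≈ 51.723.
Circumradius = y/(2 sin Y) ≈ 6.9727.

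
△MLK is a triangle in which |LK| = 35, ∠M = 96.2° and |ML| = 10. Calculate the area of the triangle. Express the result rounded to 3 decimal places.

area ≈ 161.442

Law of sines: sin K = |ML|·sin M/|LK| ≈ 0.28404.
Since |LK| ≥ |ML|, only the acute value applies: ∠K ≈ 16.50°.
Then ∠L = 180° − ∠M − ∠K ≈ 67.30°.
Law of sines gives |KM| = |LK|·sin L/sin M ≈ 32.478.
Area = ½·|LK|·|ML|·sin L ≈ 161.44.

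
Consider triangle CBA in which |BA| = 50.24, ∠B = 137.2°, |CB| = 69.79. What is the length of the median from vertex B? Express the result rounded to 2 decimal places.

23.71

By the law of cosines, |AC|² = |CB|² + |BA|² − 2·|CB|·|BA|·cos B = 12540, so |AC| ≈ 111.98.
Median from B: ½√(2·|CB|² + 2·|BA|² − |AC|²) ≈ 23.714.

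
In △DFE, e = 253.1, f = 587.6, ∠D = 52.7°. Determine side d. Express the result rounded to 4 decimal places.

By the law of cosines, d² = f² + e² − 2·f·e·cos D = 2.2909e+05, so d ≈ 478.63.

478.6296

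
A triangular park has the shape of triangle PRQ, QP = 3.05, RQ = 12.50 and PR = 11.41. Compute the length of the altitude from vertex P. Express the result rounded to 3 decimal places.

h_P ≈ 2.702

Semiperimeter s = (12.5 + 3.05 + 11.41)/2 = 13.48.
Heron's formula: area = √(13.48·0.98·10.43·2.07) ≈ 16.888.
The altitude from P has length 2·area/RQ ≈ 2.7021.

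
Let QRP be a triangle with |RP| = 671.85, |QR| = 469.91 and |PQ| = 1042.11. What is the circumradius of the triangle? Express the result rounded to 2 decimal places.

By the law of cosines, cos Q = (|PQ|² + |QR|² − |RP|²) / (2·|PQ|·|QR|) ≈ 0.87342, so ∠Q ≈ 29.14°.
Circumradius = |RP|/(2 sin Q) ≈ 689.84.

689.84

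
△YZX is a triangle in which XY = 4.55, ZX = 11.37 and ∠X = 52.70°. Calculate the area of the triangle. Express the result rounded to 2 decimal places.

20.58

Area = ½·ZX·XY·sin X ≈ 20.576.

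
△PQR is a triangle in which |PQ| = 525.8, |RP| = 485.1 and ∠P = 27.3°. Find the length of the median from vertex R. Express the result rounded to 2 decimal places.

m_R ≈ 278.90

By the law of cosines, |QR|² = |RP|² + |PQ|² − 2·|RP|·|PQ|·cos P = 58476, so |QR| ≈ 241.82.
Median from R: ½√(2·|QR|² + 2·|RP|² − |PQ|²) ≈ 278.9.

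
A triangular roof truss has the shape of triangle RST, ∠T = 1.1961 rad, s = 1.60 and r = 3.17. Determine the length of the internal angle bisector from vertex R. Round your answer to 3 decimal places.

By the law of cosines, t² = r² + s² − 2·r·s·cos T = 8.8963, so t ≈ 2.9827.
Law of cosines again: cos R = (s² + t² − r²)/(2·s·t) ≈ 0.14746, so ∠R ≈ 1.4228 rad.
The bisector from R has length 2·s·t·cos(∠R/2)/(s+t) ≈ 1.5776.

1.578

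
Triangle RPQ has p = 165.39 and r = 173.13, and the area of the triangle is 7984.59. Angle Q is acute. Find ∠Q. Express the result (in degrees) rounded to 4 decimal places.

∠Q ≈ 33.8969°

From area = ½·r·p·sin Q, we get sin Q = 2·area/(r·p) ≈ 0.55770.
Taking the acute solution, ∠Q ≈ 33.90°.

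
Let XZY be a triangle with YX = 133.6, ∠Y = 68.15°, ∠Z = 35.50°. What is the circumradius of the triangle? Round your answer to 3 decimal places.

The third angle is ∠X = 180° − ∠Z − ∠Y = 76.35°.
Law of sines: ZY = YX·sin X/sin Z ≈ 223.57.
Law of sines: XZ = YX·sin Y/sin Z ≈ 213.54.
Circumradius = YX/(2 sin Z) ≈ 115.03.

115.033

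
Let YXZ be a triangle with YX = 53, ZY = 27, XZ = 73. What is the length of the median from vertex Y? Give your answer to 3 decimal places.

Median from Y: ½√(2·ZY² + 2·YX² − XZ²) ≈ 20.899.

m_Y ≈ 20.899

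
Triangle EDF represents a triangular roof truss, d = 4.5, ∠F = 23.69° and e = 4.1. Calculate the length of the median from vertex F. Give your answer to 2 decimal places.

m_F ≈ 4.21

By the law of cosines, f² = e² + d² − 2·e·d·cos F = 3.2695, so f ≈ 1.8082.
Median from F: ½√(2·e² + 2·d² − f²) ≈ 4.2086.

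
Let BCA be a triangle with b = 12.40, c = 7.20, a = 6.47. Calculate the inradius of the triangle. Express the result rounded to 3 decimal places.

Semiperimeter s = (12.4 + 7.2 + 6.47)/2 = 13.035.
Heron's formula: area = √(13.035·0.635·5.835·6.565) ≈ 17.807.
Inradius = area/s = 17.807/13.035 ≈ 1.3661.

r ≈ 1.366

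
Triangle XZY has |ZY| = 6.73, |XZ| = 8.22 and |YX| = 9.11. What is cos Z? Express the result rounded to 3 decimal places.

By the law of cosines, cos Z = (|XZ|² + |ZY|² − |YX|²) / (2·|XZ|·|ZY|) ≈ 0.26996, so ∠Z ≈ 74.34°.

0.270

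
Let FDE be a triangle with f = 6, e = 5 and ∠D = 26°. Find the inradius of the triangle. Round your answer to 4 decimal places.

0.9628

By the law of cosines, d² = e² + f² − 2·e·f·cos D = 7.0724, so d ≈ 2.6594.
Area = ½·e·f·sin D ≈ 6.5756.
Semiperimeter s = (6+2.6594+5)/2 = 6.8297.
Inradius = area/s = 6.5756/6.8297 ≈ 0.96279.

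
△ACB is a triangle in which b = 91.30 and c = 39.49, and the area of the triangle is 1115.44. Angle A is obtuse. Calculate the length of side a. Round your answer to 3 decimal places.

From area = ½·c·b·sin A, we get sin A = 2·area/(c·b) ≈ 0.61875.
Taking the obtuse solution, ∠A ≈ 141.77°.
Law of cosines then gives a ≈ 124.74.

124.739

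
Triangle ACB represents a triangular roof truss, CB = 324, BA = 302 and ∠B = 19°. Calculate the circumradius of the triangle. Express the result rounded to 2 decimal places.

R ≈ 162.14

By the law of cosines, AC² = CB² + BA² − 2·CB·BA·cos B = 11146, so AC ≈ 105.57.
Area = ½·CB·BA·sin B ≈ 15928.
Circumradius = AC/(2 sin B) ≈ 162.14.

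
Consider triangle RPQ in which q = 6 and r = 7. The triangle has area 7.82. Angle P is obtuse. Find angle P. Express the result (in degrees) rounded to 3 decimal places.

158.137

From area = ½·q·r·sin P, we get sin P = 2·area/(q·r) ≈ 0.37238.
Taking the obtuse solution, ∠P ≈ 158.14°.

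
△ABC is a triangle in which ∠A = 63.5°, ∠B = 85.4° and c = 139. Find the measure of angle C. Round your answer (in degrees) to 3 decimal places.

∠C ≈ 31.100°

The third angle is ∠C = 180° − ∠A − ∠B = 31.10°.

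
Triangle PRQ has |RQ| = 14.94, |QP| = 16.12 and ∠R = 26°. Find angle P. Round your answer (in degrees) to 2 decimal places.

Law of sines: sin P = |RQ|·sin R/|QP| ≈ 0.40628.
Since |QP| ≥ |RQ|, only the acute value applies: ∠P ≈ 23.97°.
Then ∠Q = 180° − ∠R − ∠P ≈ 130.03°.

∠P ≈ 23.97°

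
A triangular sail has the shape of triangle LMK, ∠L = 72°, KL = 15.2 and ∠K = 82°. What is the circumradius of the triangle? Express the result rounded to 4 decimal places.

17.3369

The third angle is ∠M = 180° − ∠K − ∠L = 26.00°.
Law of sines: MK = KL·sin L/sin M ≈ 32.977.
Law of sines: LM = KL·sin K/sin M ≈ 34.336.
Circumradius = KL/(2 sin M) ≈ 17.337.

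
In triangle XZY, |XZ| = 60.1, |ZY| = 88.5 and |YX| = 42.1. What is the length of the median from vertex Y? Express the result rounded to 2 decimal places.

62.44

Median from Y: ½√(2·|ZY|² + 2·|YX|² − |XZ|²) ≈ 62.445.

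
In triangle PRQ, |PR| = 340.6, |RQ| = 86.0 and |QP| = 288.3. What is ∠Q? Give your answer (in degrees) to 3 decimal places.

By the law of cosines, cos Q = (|RQ|² + |QP|² − |PR|²) / (2·|RQ|·|QP|) ≈ -0.51415, so ∠Q ≈ 120.94°.

∠Q ≈ 120.941°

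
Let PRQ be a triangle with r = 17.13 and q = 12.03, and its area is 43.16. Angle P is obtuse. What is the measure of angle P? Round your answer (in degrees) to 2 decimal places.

155.24

From area = ½·r·q·sin P, we get sin P = 2·area/(r·q) ≈ 0.41888.
Taking the obtuse solution, ∠P ≈ 155.24°.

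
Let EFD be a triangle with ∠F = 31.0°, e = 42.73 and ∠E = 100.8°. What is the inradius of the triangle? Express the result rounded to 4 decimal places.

The third angle is ∠D = 180° − ∠E − ∠F = 48.20°.
Law of sines: f = e·sin F/sin E ≈ 22.404.
Law of sines: d = e·sin D/sin E ≈ 32.429.
Area = ½·e·f·sin D ≈ 356.84.
Semiperimeter s = (42.73+22.404+32.429)/2 = 48.782.
Inradius = area/s = 356.84/48.782 ≈ 7.315.

r ≈ 7.3150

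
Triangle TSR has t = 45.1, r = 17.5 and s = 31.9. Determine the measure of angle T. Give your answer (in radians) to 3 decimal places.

2.260

By the law of cosines, cos T = (s² + r² − t²) / (2·s·r) ≈ -0.63605, so ∠T ≈ 2.260 rad.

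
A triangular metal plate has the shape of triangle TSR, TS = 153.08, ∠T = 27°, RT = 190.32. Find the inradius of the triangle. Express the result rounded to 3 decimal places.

By the law of cosines, SR² = RT² + TS² − 2·RT·TS·cos T = 7737.7, so SR ≈ 87.964.
Area = ½·RT·TS·sin T ≈ 6613.3.
Semiperimeter s = (87.964+190.32+153.08)/2 = 215.68.
Inradius = area/s = 6613.3/215.68 ≈ 30.662.

r ≈ 30.662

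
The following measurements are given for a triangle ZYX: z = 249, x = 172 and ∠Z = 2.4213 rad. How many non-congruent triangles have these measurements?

1

x·sin Z = 172·sin(2.4213 rad) ≈ 113.5.
Since ∠Z is not acute, a triangle exists only if z > x; here z > x, so there is exactly one triangle.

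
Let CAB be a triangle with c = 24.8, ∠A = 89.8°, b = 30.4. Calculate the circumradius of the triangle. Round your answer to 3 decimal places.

R ≈ 19.583

By the law of cosines, a² = b² + c² − 2·b·c·cos A = 1533.9, so a ≈ 39.166.
Area = ½·b·c·sin A ≈ 376.96.
Circumradius = a/(2 sin A) ≈ 19.583.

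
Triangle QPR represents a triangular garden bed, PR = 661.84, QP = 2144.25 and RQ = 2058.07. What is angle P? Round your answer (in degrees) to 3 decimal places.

By the law of cosines, cos P = (QP² + PR² − RQ²) / (2·QP·PR) ≈ 0.28193, so ∠P ≈ 73.62°.

∠P ≈ 73.625°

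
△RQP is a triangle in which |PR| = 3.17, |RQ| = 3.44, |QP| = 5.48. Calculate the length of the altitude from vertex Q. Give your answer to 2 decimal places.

h_Q ≈ 3.19

Semiperimeter s = (5.48 + 3.17 + 3.44)/2 = 6.045.
Heron's formula: area = √(6.045·0.565·2.875·2.605) ≈ 5.0576.
The altitude from Q has length 2·area/|PR| ≈ 3.1909.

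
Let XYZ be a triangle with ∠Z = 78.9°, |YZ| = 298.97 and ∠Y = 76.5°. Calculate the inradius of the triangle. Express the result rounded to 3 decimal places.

r ≈ 120.370

The third angle is ∠X = 180° − ∠Y − ∠Z = 24.60°.
Law of sines: |ZX| = |YZ|·sin Y/sin X ≈ 698.35.
Law of sines: |XY| = |YZ|·sin Z/sin X ≈ 704.76.
Area = ½·|YZ|·|ZX|·sin Z ≈ 1.0244e+05.
Semiperimeter s = (298.97+698.35+704.76)/2 = 851.04.
Inradius = area/s = 1.0244e+05/851.04 ≈ 120.37.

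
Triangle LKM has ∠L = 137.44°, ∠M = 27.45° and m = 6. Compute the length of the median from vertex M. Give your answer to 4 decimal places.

The third angle is ∠K = 180° − ∠M − ∠L = 15.11°.
Law of sines: l = m·sin L/sin M ≈ 8.8035.
Law of sines: k = m·sin K/sin M ≈ 3.3929.
Median from M: ½√(2·l² + 2·k² − m²) ≈ 5.9587.

5.9587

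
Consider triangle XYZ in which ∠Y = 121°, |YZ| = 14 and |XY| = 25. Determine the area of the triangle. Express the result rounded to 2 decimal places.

Area = ½·|XY|·|YZ|·sin Y ≈ 150.

area ≈ 150.00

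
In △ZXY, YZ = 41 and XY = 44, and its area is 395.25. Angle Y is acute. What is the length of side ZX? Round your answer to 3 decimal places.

From area = ½·XY·YZ·sin Y, we get sin Y = 2·area/(XY·YZ) ≈ 0.43819.
Taking the acute solution, ∠Y ≈ 25.99°.
Law of cosines then gives ZX ≈ 19.335.

19.335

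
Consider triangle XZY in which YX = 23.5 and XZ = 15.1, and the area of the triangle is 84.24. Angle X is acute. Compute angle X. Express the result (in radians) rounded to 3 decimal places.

From area = ½·YX·XZ·sin X, we get sin X = 2·area/(YX·XZ) ≈ 0.47479.
Taking the acute solution, ∠X ≈ 0.495 rad.

∠X ≈ 0.495 rad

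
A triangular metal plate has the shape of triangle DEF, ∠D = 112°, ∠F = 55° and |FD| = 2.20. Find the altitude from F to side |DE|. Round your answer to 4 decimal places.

2.0398

The third angle is ∠E = 180° − ∠F − ∠D = 13.00°.
Law of sines: |EF| = |FD|·sin D/sin E ≈ 9.0678.
Law of sines: |DE| = |FD|·sin F/sin E ≈ 8.0112.
Area = ½·|FD|·|EF|·sin F ≈ 8.1707.
The altitude from F has length 2·area/|DE| ≈ 2.0398.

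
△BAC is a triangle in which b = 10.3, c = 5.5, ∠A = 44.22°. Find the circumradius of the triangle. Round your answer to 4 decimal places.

By the law of cosines, a² = c² + b² − 2·c·b·cos A = 55.142, so a ≈ 7.4257.
Area = ½·c·b·sin A ≈ 19.754.
Circumradius = a/(2 sin A) ≈ 5.3238.

5.3238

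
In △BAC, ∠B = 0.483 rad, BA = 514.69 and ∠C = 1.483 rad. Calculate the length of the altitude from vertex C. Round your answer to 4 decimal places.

The third angle is ∠A = π − ∠C − ∠B = 1.176 rad.
Law of sines: AC = BA·sin B/sin C ≈ 239.97.
Law of sines: CB = BA·sin A/sin C ≈ 476.85.
Area = ½·BA·AC·sin A ≈ 56994.
The altitude from C has length 2·area/BA ≈ 221.47.

h_C ≈ 221.4689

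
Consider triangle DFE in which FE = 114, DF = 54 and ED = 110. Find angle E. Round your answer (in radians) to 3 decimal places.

By the law of cosines, cos E = (FE² + ED² − DF²) / (2·FE·ED) ≈ 0.88437, so ∠E ≈ 0.486 rad.

∠E ≈ 0.486 rad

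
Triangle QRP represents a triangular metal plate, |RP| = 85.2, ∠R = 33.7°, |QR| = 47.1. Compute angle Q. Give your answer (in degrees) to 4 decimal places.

By the law of cosines, |PQ|² = |QR|² + |RP|² − 2·|QR|·|RP|·cos R = 2800.3, so |PQ| ≈ 52.918.
Law of cosines again: cos Q = (|PQ|² + |QR|² − |RP|²)/(2·|PQ|·|QR|) ≈ -0.44942, so ∠Q ≈ 116.71°.

116.7066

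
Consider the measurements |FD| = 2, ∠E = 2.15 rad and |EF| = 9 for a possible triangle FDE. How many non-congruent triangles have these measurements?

|EF|·sin E = 9·sin(2.15 rad) ≈ 7.532.
Since ∠E is not acute, a triangle exists only if |FD| > |EF|; here |FD| ≤ |EF|, so there is no triangle.

0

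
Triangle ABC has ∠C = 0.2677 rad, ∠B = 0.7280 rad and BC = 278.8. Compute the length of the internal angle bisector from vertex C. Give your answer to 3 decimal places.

The third angle is ∠A = π − ∠B − ∠C = 2.1459 rad.
Law of sines: CA = BC·sin B/sin A ≈ 221.07.
Law of sines: AB = BC·sin C/sin A ≈ 87.883.
The bisector from C has length 2·BC·CA·cos(∠C/2)/(BC+CA) ≈ 244.39.

244.395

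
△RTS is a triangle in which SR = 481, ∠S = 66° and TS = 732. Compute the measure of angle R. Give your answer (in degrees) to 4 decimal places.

By the law of cosines, RT² = TS² + SR² − 2·TS·SR·cos S = 4.8077e+05, so RT ≈ 693.37.
Law of cosines again: cos R = (SR² + RT² − TS²)/(2·SR·RT) ≈ 0.26431, so ∠R ≈ 74.67°.

∠R ≈ 74.6738°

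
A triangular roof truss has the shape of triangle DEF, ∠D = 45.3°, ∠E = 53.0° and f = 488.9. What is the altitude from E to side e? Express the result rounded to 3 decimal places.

h_E ≈ 347.510

The third angle is ∠F = 180° − ∠D − ∠E = 81.70°.
Law of sines: d = f·sin D/sin F ≈ 351.19.
Law of sines: e = f·sin E/sin F ≈ 394.59.
Area = ½·f·d·sin E ≈ 68561.
The altitude from E has length 2·area/e ≈ 347.51.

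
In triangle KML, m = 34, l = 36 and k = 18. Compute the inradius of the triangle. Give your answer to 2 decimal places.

r ≈ 6.88

Semiperimeter s = (18 + 34 + 36)/2 = 44.
Heron's formula: area = √(44·26·10·8) ≈ 302.52.
Inradius = area/s = 302.52/44 ≈ 6.8755.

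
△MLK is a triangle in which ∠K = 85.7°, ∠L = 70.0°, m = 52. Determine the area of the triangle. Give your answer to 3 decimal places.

3078.600

The third angle is ∠M = 180° − ∠L − ∠K = 24.30°.
Law of sines: l = m·sin L/sin M ≈ 118.74.
Law of sines: k = m·sin K/sin M ≈ 126.01.
Area = ½·m·l·sin K ≈ 3078.6.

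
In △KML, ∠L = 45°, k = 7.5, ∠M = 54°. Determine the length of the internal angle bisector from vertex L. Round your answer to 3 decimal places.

6.240

The third angle is ∠K = 180° − ∠M − ∠L = 81.00°.
Law of sines: m = k·sin M/sin K ≈ 6.1433.
Law of sines: l = k·sin L/sin K ≈ 5.3694.
The bisector from L has length 2·k·m·cos(∠L/2)/(k+m) ≈ 6.24.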